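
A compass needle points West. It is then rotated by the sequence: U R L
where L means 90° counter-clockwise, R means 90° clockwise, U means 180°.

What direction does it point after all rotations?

Start: West
  U (U-turn (180°)) -> East
  R (right (90° clockwise)) -> South
  L (left (90° counter-clockwise)) -> East
Final: East

Answer: Final heading: East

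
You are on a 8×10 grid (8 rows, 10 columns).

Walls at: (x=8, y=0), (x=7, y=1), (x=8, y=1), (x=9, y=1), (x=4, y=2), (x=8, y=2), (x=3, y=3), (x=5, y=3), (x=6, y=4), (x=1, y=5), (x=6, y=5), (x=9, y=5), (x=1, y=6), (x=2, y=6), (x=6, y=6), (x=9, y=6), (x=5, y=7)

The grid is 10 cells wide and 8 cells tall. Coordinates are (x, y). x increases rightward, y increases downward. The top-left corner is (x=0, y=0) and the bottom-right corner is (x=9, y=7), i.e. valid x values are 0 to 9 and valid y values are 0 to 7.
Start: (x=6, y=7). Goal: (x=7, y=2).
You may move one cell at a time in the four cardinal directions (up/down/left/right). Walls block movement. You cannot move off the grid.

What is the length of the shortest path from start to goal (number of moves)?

Answer: Shortest path length: 6

Derivation:
BFS from (x=6, y=7) until reaching (x=7, y=2):
  Distance 0: (x=6, y=7)
  Distance 1: (x=7, y=7)
  Distance 2: (x=7, y=6), (x=8, y=7)
  Distance 3: (x=7, y=5), (x=8, y=6), (x=9, y=7)
  Distance 4: (x=7, y=4), (x=8, y=5)
  Distance 5: (x=7, y=3), (x=8, y=4)
  Distance 6: (x=7, y=2), (x=6, y=3), (x=8, y=3), (x=9, y=4)  <- goal reached here
One shortest path (6 moves): (x=6, y=7) -> (x=7, y=7) -> (x=7, y=6) -> (x=7, y=5) -> (x=7, y=4) -> (x=7, y=3) -> (x=7, y=2)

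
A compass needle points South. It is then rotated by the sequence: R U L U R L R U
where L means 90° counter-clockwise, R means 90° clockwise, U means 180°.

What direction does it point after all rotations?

Answer: Final heading: East

Derivation:
Start: South
  R (right (90° clockwise)) -> West
  U (U-turn (180°)) -> East
  L (left (90° counter-clockwise)) -> North
  U (U-turn (180°)) -> South
  R (right (90° clockwise)) -> West
  L (left (90° counter-clockwise)) -> South
  R (right (90° clockwise)) -> West
  U (U-turn (180°)) -> East
Final: East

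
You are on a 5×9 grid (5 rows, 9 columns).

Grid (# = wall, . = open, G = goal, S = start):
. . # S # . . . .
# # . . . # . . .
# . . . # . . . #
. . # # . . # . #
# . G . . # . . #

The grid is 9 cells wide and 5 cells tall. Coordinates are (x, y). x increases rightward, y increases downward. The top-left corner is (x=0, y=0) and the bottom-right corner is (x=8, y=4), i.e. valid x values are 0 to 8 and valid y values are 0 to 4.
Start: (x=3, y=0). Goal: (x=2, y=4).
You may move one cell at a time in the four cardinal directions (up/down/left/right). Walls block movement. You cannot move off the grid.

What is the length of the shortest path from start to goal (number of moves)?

BFS from (x=3, y=0) until reaching (x=2, y=4):
  Distance 0: (x=3, y=0)
  Distance 1: (x=3, y=1)
  Distance 2: (x=2, y=1), (x=4, y=1), (x=3, y=2)
  Distance 3: (x=2, y=2)
  Distance 4: (x=1, y=2)
  Distance 5: (x=1, y=3)
  Distance 6: (x=0, y=3), (x=1, y=4)
  Distance 7: (x=2, y=4)  <- goal reached here
One shortest path (7 moves): (x=3, y=0) -> (x=3, y=1) -> (x=2, y=1) -> (x=2, y=2) -> (x=1, y=2) -> (x=1, y=3) -> (x=1, y=4) -> (x=2, y=4)

Answer: Shortest path length: 7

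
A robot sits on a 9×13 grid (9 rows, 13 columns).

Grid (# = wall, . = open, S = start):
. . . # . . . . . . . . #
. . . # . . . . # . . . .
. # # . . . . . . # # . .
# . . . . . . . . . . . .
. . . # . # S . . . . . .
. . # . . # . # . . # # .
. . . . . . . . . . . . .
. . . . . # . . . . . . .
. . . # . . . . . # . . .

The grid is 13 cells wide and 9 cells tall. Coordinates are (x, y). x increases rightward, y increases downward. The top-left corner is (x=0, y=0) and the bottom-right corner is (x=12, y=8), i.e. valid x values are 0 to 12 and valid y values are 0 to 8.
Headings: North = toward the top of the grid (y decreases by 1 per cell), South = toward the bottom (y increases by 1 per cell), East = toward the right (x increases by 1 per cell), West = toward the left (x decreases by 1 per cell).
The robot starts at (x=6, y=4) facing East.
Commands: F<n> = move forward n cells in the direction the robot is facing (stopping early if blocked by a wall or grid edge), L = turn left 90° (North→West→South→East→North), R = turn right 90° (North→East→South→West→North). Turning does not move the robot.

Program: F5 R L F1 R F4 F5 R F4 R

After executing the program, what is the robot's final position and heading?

Answer: Final position: (x=10, y=8), facing North

Derivation:
Start: (x=6, y=4), facing East
  F5: move forward 5, now at (x=11, y=4)
  R: turn right, now facing South
  L: turn left, now facing East
  F1: move forward 1, now at (x=12, y=4)
  R: turn right, now facing South
  F4: move forward 4, now at (x=12, y=8)
  F5: move forward 0/5 (blocked), now at (x=12, y=8)
  R: turn right, now facing West
  F4: move forward 2/4 (blocked), now at (x=10, y=8)
  R: turn right, now facing North
Final: (x=10, y=8), facing North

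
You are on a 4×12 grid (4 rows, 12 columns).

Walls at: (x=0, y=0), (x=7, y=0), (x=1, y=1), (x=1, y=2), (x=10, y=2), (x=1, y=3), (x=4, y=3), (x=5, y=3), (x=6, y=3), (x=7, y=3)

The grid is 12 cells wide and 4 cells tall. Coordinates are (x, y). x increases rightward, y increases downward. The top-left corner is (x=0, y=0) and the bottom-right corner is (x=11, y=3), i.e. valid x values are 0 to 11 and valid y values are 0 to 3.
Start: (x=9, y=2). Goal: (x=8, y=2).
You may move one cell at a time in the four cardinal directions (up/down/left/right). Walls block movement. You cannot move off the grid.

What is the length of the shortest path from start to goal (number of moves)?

Answer: Shortest path length: 1

Derivation:
BFS from (x=9, y=2) until reaching (x=8, y=2):
  Distance 0: (x=9, y=2)
  Distance 1: (x=9, y=1), (x=8, y=2), (x=9, y=3)  <- goal reached here
One shortest path (1 moves): (x=9, y=2) -> (x=8, y=2)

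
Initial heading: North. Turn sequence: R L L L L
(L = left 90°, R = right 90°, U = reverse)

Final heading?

Answer: Final heading: East

Derivation:
Start: North
  R (right (90° clockwise)) -> East
  L (left (90° counter-clockwise)) -> North
  L (left (90° counter-clockwise)) -> West
  L (left (90° counter-clockwise)) -> South
  L (left (90° counter-clockwise)) -> East
Final: East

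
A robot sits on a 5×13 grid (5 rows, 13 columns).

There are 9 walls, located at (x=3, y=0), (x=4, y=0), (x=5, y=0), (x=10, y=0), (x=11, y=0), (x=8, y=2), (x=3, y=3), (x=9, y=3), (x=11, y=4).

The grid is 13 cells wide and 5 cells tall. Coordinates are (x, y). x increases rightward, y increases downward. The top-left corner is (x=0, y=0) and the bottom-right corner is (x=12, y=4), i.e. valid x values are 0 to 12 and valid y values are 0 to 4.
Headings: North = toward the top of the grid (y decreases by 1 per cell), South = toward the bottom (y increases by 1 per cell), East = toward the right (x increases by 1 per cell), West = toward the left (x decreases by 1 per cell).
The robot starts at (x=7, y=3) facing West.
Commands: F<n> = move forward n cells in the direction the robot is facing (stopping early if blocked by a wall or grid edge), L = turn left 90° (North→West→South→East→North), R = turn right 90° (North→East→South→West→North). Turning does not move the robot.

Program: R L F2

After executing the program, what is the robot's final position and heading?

Start: (x=7, y=3), facing West
  R: turn right, now facing North
  L: turn left, now facing West
  F2: move forward 2, now at (x=5, y=3)
Final: (x=5, y=3), facing West

Answer: Final position: (x=5, y=3), facing West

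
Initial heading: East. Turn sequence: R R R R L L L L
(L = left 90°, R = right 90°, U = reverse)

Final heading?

Answer: Final heading: East

Derivation:
Start: East
  R (right (90° clockwise)) -> South
  R (right (90° clockwise)) -> West
  R (right (90° clockwise)) -> North
  R (right (90° clockwise)) -> East
  L (left (90° counter-clockwise)) -> North
  L (left (90° counter-clockwise)) -> West
  L (left (90° counter-clockwise)) -> South
  L (left (90° counter-clockwise)) -> East
Final: East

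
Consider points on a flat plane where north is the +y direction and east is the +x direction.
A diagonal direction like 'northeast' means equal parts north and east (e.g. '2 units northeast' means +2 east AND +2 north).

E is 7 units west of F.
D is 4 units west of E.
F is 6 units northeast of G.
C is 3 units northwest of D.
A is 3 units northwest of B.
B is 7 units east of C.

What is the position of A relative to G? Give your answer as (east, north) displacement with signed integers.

Place G at the origin (east=0, north=0).
  F is 6 units northeast of G: delta (east=+6, north=+6); F at (east=6, north=6).
  E is 7 units west of F: delta (east=-7, north=+0); E at (east=-1, north=6).
  D is 4 units west of E: delta (east=-4, north=+0); D at (east=-5, north=6).
  C is 3 units northwest of D: delta (east=-3, north=+3); C at (east=-8, north=9).
  B is 7 units east of C: delta (east=+7, north=+0); B at (east=-1, north=9).
  A is 3 units northwest of B: delta (east=-3, north=+3); A at (east=-4, north=12).
Therefore A relative to G: (east=-4, north=12).

Answer: A is at (east=-4, north=12) relative to G.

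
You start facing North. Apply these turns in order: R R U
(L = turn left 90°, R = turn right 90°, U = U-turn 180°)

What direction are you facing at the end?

Start: North
  R (right (90° clockwise)) -> East
  R (right (90° clockwise)) -> South
  U (U-turn (180°)) -> North
Final: North

Answer: Final heading: North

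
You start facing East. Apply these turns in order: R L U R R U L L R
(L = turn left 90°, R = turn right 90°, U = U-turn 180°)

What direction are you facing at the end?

Answer: Final heading: South

Derivation:
Start: East
  R (right (90° clockwise)) -> South
  L (left (90° counter-clockwise)) -> East
  U (U-turn (180°)) -> West
  R (right (90° clockwise)) -> North
  R (right (90° clockwise)) -> East
  U (U-turn (180°)) -> West
  L (left (90° counter-clockwise)) -> South
  L (left (90° counter-clockwise)) -> East
  R (right (90° clockwise)) -> South
Final: South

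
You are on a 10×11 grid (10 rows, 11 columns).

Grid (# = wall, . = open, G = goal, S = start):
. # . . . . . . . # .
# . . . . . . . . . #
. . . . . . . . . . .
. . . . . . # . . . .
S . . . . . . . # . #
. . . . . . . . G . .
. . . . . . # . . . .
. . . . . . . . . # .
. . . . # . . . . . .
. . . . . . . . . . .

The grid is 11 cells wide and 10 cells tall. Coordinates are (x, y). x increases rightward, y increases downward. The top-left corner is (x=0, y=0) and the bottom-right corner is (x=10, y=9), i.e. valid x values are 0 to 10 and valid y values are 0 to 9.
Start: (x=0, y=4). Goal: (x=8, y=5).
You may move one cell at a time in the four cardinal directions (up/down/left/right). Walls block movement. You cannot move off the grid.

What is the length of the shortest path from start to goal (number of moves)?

BFS from (x=0, y=4) until reaching (x=8, y=5):
  Distance 0: (x=0, y=4)
  Distance 1: (x=0, y=3), (x=1, y=4), (x=0, y=5)
  Distance 2: (x=0, y=2), (x=1, y=3), (x=2, y=4), (x=1, y=5), (x=0, y=6)
  Distance 3: (x=1, y=2), (x=2, y=3), (x=3, y=4), (x=2, y=5), (x=1, y=6), (x=0, y=7)
  Distance 4: (x=1, y=1), (x=2, y=2), (x=3, y=3), (x=4, y=4), (x=3, y=5), (x=2, y=6), (x=1, y=7), (x=0, y=8)
  Distance 5: (x=2, y=1), (x=3, y=2), (x=4, y=3), (x=5, y=4), (x=4, y=5), (x=3, y=6), (x=2, y=7), (x=1, y=8), (x=0, y=9)
  Distance 6: (x=2, y=0), (x=3, y=1), (x=4, y=2), (x=5, y=3), (x=6, y=4), (x=5, y=5), (x=4, y=6), (x=3, y=7), (x=2, y=8), (x=1, y=9)
  Distance 7: (x=3, y=0), (x=4, y=1), (x=5, y=2), (x=7, y=4), (x=6, y=5), (x=5, y=6), (x=4, y=7), (x=3, y=8), (x=2, y=9)
  Distance 8: (x=4, y=0), (x=5, y=1), (x=6, y=2), (x=7, y=3), (x=7, y=5), (x=5, y=7), (x=3, y=9)
  Distance 9: (x=5, y=0), (x=6, y=1), (x=7, y=2), (x=8, y=3), (x=8, y=5), (x=7, y=6), (x=6, y=7), (x=5, y=8), (x=4, y=9)  <- goal reached here
One shortest path (9 moves): (x=0, y=4) -> (x=1, y=4) -> (x=2, y=4) -> (x=3, y=4) -> (x=4, y=4) -> (x=5, y=4) -> (x=6, y=4) -> (x=7, y=4) -> (x=7, y=5) -> (x=8, y=5)

Answer: Shortest path length: 9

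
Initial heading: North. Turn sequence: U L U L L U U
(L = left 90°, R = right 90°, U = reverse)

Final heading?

Answer: Final heading: East

Derivation:
Start: North
  U (U-turn (180°)) -> South
  L (left (90° counter-clockwise)) -> East
  U (U-turn (180°)) -> West
  L (left (90° counter-clockwise)) -> South
  L (left (90° counter-clockwise)) -> East
  U (U-turn (180°)) -> West
  U (U-turn (180°)) -> East
Final: East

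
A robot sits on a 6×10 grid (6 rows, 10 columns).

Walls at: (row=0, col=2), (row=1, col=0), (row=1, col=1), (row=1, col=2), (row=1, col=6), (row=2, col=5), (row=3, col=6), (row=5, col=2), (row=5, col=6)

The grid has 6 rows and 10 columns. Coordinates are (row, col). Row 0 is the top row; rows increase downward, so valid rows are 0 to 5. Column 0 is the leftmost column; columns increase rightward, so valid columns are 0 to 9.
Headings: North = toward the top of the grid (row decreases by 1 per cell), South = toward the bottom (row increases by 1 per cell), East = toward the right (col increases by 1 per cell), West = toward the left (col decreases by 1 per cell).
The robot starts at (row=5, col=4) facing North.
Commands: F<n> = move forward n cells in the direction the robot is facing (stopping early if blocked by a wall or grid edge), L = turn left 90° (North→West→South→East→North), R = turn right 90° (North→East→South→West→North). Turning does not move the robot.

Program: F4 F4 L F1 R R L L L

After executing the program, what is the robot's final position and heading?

Answer: Final position: (row=0, col=3), facing South

Derivation:
Start: (row=5, col=4), facing North
  F4: move forward 4, now at (row=1, col=4)
  F4: move forward 1/4 (blocked), now at (row=0, col=4)
  L: turn left, now facing West
  F1: move forward 1, now at (row=0, col=3)
  R: turn right, now facing North
  R: turn right, now facing East
  L: turn left, now facing North
  L: turn left, now facing West
  L: turn left, now facing South
Final: (row=0, col=3), facing South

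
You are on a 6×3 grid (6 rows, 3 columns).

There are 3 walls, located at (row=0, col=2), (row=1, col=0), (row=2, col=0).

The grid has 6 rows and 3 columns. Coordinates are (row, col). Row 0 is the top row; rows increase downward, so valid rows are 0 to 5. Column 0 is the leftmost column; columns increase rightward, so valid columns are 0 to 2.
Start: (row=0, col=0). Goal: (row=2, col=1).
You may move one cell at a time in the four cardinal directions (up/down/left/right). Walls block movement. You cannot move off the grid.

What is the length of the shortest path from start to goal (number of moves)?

BFS from (row=0, col=0) until reaching (row=2, col=1):
  Distance 0: (row=0, col=0)
  Distance 1: (row=0, col=1)
  Distance 2: (row=1, col=1)
  Distance 3: (row=1, col=2), (row=2, col=1)  <- goal reached here
One shortest path (3 moves): (row=0, col=0) -> (row=0, col=1) -> (row=1, col=1) -> (row=2, col=1)

Answer: Shortest path length: 3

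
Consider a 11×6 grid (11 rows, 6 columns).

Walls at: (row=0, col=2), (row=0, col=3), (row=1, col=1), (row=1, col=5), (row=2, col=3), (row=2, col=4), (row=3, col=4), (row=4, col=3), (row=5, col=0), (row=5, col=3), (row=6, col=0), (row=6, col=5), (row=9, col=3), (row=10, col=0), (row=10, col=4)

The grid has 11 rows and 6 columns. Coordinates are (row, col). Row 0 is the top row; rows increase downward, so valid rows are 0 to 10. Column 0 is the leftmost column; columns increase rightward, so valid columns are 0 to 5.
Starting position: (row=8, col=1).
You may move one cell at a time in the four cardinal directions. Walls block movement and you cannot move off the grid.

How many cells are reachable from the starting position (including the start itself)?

BFS flood-fill from (row=8, col=1):
  Distance 0: (row=8, col=1)
  Distance 1: (row=7, col=1), (row=8, col=0), (row=8, col=2), (row=9, col=1)
  Distance 2: (row=6, col=1), (row=7, col=0), (row=7, col=2), (row=8, col=3), (row=9, col=0), (row=9, col=2), (row=10, col=1)
  Distance 3: (row=5, col=1), (row=6, col=2), (row=7, col=3), (row=8, col=4), (row=10, col=2)
  Distance 4: (row=4, col=1), (row=5, col=2), (row=6, col=3), (row=7, col=4), (row=8, col=5), (row=9, col=4), (row=10, col=3)
  Distance 5: (row=3, col=1), (row=4, col=0), (row=4, col=2), (row=6, col=4), (row=7, col=5), (row=9, col=5)
  Distance 6: (row=2, col=1), (row=3, col=0), (row=3, col=2), (row=5, col=4), (row=10, col=5)
  Distance 7: (row=2, col=0), (row=2, col=2), (row=3, col=3), (row=4, col=4), (row=5, col=5)
  Distance 8: (row=1, col=0), (row=1, col=2), (row=4, col=5)
  Distance 9: (row=0, col=0), (row=1, col=3), (row=3, col=5)
  Distance 10: (row=0, col=1), (row=1, col=4), (row=2, col=5)
  Distance 11: (row=0, col=4)
  Distance 12: (row=0, col=5)
Total reachable: 51 (grid has 51 open cells total)

Answer: Reachable cells: 51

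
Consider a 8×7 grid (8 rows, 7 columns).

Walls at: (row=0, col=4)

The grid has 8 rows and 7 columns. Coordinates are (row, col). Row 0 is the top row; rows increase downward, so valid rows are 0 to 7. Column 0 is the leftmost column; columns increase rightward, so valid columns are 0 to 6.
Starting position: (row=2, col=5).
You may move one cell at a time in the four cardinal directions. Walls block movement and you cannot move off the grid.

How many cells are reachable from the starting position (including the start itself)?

Answer: Reachable cells: 55

Derivation:
BFS flood-fill from (row=2, col=5):
  Distance 0: (row=2, col=5)
  Distance 1: (row=1, col=5), (row=2, col=4), (row=2, col=6), (row=3, col=5)
  Distance 2: (row=0, col=5), (row=1, col=4), (row=1, col=6), (row=2, col=3), (row=3, col=4), (row=3, col=6), (row=4, col=5)
  Distance 3: (row=0, col=6), (row=1, col=3), (row=2, col=2), (row=3, col=3), (row=4, col=4), (row=4, col=6), (row=5, col=5)
  Distance 4: (row=0, col=3), (row=1, col=2), (row=2, col=1), (row=3, col=2), (row=4, col=3), (row=5, col=4), (row=5, col=6), (row=6, col=5)
  Distance 5: (row=0, col=2), (row=1, col=1), (row=2, col=0), (row=3, col=1), (row=4, col=2), (row=5, col=3), (row=6, col=4), (row=6, col=6), (row=7, col=5)
  Distance 6: (row=0, col=1), (row=1, col=0), (row=3, col=0), (row=4, col=1), (row=5, col=2), (row=6, col=3), (row=7, col=4), (row=7, col=6)
  Distance 7: (row=0, col=0), (row=4, col=0), (row=5, col=1), (row=6, col=2), (row=7, col=3)
  Distance 8: (row=5, col=0), (row=6, col=1), (row=7, col=2)
  Distance 9: (row=6, col=0), (row=7, col=1)
  Distance 10: (row=7, col=0)
Total reachable: 55 (grid has 55 open cells total)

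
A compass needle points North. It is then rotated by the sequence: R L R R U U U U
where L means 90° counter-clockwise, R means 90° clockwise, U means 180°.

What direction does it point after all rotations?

Answer: Final heading: South

Derivation:
Start: North
  R (right (90° clockwise)) -> East
  L (left (90° counter-clockwise)) -> North
  R (right (90° clockwise)) -> East
  R (right (90° clockwise)) -> South
  U (U-turn (180°)) -> North
  U (U-turn (180°)) -> South
  U (U-turn (180°)) -> North
  U (U-turn (180°)) -> South
Final: South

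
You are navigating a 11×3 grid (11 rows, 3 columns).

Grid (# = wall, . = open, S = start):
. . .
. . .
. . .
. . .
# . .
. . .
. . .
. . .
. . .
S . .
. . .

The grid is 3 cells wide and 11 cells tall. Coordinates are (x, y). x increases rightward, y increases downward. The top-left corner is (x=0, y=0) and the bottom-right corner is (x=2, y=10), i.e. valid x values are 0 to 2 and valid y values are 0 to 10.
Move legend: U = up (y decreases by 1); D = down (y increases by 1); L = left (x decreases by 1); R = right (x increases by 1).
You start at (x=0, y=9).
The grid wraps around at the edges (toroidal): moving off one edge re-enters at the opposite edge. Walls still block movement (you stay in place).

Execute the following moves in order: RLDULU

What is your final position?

Answer: Final position: (x=2, y=8)

Derivation:
Start: (x=0, y=9)
  R (right): (x=0, y=9) -> (x=1, y=9)
  L (left): (x=1, y=9) -> (x=0, y=9)
  D (down): (x=0, y=9) -> (x=0, y=10)
  U (up): (x=0, y=10) -> (x=0, y=9)
  L (left): (x=0, y=9) -> (x=2, y=9)
  U (up): (x=2, y=9) -> (x=2, y=8)
Final: (x=2, y=8)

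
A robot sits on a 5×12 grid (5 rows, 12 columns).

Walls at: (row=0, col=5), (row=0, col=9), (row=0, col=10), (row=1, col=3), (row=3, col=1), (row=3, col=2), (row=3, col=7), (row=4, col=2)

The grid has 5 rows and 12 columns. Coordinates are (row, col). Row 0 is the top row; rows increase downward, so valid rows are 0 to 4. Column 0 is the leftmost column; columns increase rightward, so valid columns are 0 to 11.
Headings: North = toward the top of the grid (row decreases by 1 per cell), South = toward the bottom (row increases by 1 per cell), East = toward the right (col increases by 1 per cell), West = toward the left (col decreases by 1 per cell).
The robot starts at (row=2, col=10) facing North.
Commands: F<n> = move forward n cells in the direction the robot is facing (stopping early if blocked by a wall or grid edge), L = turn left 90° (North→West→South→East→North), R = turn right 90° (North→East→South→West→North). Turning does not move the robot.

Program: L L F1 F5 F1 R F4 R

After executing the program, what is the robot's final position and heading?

Start: (row=2, col=10), facing North
  L: turn left, now facing West
  L: turn left, now facing South
  F1: move forward 1, now at (row=3, col=10)
  F5: move forward 1/5 (blocked), now at (row=4, col=10)
  F1: move forward 0/1 (blocked), now at (row=4, col=10)
  R: turn right, now facing West
  F4: move forward 4, now at (row=4, col=6)
  R: turn right, now facing North
Final: (row=4, col=6), facing North

Answer: Final position: (row=4, col=6), facing North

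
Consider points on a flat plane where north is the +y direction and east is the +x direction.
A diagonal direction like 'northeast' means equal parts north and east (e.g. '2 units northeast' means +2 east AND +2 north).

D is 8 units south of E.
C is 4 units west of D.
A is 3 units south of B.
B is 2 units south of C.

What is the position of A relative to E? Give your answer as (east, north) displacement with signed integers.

Answer: A is at (east=-4, north=-13) relative to E.

Derivation:
Place E at the origin (east=0, north=0).
  D is 8 units south of E: delta (east=+0, north=-8); D at (east=0, north=-8).
  C is 4 units west of D: delta (east=-4, north=+0); C at (east=-4, north=-8).
  B is 2 units south of C: delta (east=+0, north=-2); B at (east=-4, north=-10).
  A is 3 units south of B: delta (east=+0, north=-3); A at (east=-4, north=-13).
Therefore A relative to E: (east=-4, north=-13).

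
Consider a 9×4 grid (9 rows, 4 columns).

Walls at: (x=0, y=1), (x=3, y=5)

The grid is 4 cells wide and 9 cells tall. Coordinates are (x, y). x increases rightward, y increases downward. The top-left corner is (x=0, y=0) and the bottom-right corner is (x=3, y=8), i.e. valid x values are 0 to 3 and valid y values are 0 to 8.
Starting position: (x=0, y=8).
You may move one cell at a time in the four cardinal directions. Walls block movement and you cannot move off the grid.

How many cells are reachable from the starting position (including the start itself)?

Answer: Reachable cells: 34

Derivation:
BFS flood-fill from (x=0, y=8):
  Distance 0: (x=0, y=8)
  Distance 1: (x=0, y=7), (x=1, y=8)
  Distance 2: (x=0, y=6), (x=1, y=7), (x=2, y=8)
  Distance 3: (x=0, y=5), (x=1, y=6), (x=2, y=7), (x=3, y=8)
  Distance 4: (x=0, y=4), (x=1, y=5), (x=2, y=6), (x=3, y=7)
  Distance 5: (x=0, y=3), (x=1, y=4), (x=2, y=5), (x=3, y=6)
  Distance 6: (x=0, y=2), (x=1, y=3), (x=2, y=4)
  Distance 7: (x=1, y=2), (x=2, y=3), (x=3, y=4)
  Distance 8: (x=1, y=1), (x=2, y=2), (x=3, y=3)
  Distance 9: (x=1, y=0), (x=2, y=1), (x=3, y=2)
  Distance 10: (x=0, y=0), (x=2, y=0), (x=3, y=1)
  Distance 11: (x=3, y=0)
Total reachable: 34 (grid has 34 open cells total)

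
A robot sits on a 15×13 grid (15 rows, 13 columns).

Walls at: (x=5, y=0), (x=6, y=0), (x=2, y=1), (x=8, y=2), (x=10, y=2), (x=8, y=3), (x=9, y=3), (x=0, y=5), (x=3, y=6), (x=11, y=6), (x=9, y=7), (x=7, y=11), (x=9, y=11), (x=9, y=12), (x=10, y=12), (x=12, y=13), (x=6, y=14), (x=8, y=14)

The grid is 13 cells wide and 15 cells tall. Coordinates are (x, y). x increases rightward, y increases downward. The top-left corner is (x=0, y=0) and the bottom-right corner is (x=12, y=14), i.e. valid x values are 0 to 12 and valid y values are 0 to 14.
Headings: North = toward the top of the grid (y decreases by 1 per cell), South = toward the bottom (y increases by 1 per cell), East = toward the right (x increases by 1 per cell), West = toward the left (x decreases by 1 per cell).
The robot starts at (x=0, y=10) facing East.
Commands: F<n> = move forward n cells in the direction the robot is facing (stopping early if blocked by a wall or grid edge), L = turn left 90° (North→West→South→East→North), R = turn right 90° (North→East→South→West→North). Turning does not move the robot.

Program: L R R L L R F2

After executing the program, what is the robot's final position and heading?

Start: (x=0, y=10), facing East
  L: turn left, now facing North
  R: turn right, now facing East
  R: turn right, now facing South
  L: turn left, now facing East
  L: turn left, now facing North
  R: turn right, now facing East
  F2: move forward 2, now at (x=2, y=10)
Final: (x=2, y=10), facing East

Answer: Final position: (x=2, y=10), facing East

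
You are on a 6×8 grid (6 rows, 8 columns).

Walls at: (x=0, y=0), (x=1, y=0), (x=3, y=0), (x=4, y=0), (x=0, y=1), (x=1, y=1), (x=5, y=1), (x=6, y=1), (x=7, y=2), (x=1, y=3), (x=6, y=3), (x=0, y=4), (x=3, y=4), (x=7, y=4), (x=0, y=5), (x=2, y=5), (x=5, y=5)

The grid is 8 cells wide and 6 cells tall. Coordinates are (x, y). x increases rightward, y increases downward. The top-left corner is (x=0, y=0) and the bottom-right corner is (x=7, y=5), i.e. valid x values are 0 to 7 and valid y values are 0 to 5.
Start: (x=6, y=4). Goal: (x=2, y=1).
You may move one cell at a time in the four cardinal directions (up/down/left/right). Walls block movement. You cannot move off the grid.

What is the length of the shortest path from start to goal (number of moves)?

BFS from (x=6, y=4) until reaching (x=2, y=1):
  Distance 0: (x=6, y=4)
  Distance 1: (x=5, y=4), (x=6, y=5)
  Distance 2: (x=5, y=3), (x=4, y=4), (x=7, y=5)
  Distance 3: (x=5, y=2), (x=4, y=3), (x=4, y=5)
  Distance 4: (x=4, y=2), (x=6, y=2), (x=3, y=3), (x=3, y=5)
  Distance 5: (x=4, y=1), (x=3, y=2), (x=2, y=3)
  Distance 6: (x=3, y=1), (x=2, y=2), (x=2, y=4)
  Distance 7: (x=2, y=1), (x=1, y=2), (x=1, y=4)  <- goal reached here
One shortest path (7 moves): (x=6, y=4) -> (x=5, y=4) -> (x=4, y=4) -> (x=4, y=3) -> (x=3, y=3) -> (x=2, y=3) -> (x=2, y=2) -> (x=2, y=1)

Answer: Shortest path length: 7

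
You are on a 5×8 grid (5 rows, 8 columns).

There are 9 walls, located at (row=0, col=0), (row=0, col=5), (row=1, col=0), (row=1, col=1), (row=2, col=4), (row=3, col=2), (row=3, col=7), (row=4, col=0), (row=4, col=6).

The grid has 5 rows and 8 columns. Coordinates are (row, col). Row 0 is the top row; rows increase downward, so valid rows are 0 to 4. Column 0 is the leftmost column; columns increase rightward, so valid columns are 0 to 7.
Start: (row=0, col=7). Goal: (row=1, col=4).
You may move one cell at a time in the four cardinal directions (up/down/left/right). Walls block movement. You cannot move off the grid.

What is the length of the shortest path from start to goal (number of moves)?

Answer: Shortest path length: 4

Derivation:
BFS from (row=0, col=7) until reaching (row=1, col=4):
  Distance 0: (row=0, col=7)
  Distance 1: (row=0, col=6), (row=1, col=7)
  Distance 2: (row=1, col=6), (row=2, col=7)
  Distance 3: (row=1, col=5), (row=2, col=6)
  Distance 4: (row=1, col=4), (row=2, col=5), (row=3, col=6)  <- goal reached here
One shortest path (4 moves): (row=0, col=7) -> (row=0, col=6) -> (row=1, col=6) -> (row=1, col=5) -> (row=1, col=4)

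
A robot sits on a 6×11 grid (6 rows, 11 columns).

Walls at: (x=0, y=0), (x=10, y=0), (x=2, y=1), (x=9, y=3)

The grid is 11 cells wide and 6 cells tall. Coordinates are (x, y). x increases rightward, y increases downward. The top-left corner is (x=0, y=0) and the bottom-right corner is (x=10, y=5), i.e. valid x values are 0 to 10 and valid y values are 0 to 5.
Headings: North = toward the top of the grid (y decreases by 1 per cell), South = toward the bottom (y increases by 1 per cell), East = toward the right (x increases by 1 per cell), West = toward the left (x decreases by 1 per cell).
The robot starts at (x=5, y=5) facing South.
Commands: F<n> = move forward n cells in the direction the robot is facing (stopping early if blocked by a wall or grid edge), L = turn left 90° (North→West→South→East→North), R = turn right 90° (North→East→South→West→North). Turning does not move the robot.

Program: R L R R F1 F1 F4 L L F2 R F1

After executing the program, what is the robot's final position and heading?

Start: (x=5, y=5), facing South
  R: turn right, now facing West
  L: turn left, now facing South
  R: turn right, now facing West
  R: turn right, now facing North
  F1: move forward 1, now at (x=5, y=4)
  F1: move forward 1, now at (x=5, y=3)
  F4: move forward 3/4 (blocked), now at (x=5, y=0)
  L: turn left, now facing West
  L: turn left, now facing South
  F2: move forward 2, now at (x=5, y=2)
  R: turn right, now facing West
  F1: move forward 1, now at (x=4, y=2)
Final: (x=4, y=2), facing West

Answer: Final position: (x=4, y=2), facing West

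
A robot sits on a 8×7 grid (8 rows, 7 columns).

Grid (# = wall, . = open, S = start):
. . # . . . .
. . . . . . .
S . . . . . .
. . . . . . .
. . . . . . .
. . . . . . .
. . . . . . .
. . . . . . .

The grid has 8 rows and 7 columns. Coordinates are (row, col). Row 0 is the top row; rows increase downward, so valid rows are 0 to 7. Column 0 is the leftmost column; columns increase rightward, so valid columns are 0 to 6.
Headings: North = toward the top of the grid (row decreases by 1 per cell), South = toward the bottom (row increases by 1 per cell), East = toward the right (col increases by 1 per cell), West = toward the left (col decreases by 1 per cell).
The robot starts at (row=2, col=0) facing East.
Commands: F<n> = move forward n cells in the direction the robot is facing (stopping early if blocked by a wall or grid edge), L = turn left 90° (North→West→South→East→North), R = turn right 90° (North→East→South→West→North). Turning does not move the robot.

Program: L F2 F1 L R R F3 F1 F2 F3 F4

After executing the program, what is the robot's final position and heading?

Answer: Final position: (row=0, col=1), facing East

Derivation:
Start: (row=2, col=0), facing East
  L: turn left, now facing North
  F2: move forward 2, now at (row=0, col=0)
  F1: move forward 0/1 (blocked), now at (row=0, col=0)
  L: turn left, now facing West
  R: turn right, now facing North
  R: turn right, now facing East
  F3: move forward 1/3 (blocked), now at (row=0, col=1)
  F1: move forward 0/1 (blocked), now at (row=0, col=1)
  F2: move forward 0/2 (blocked), now at (row=0, col=1)
  F3: move forward 0/3 (blocked), now at (row=0, col=1)
  F4: move forward 0/4 (blocked), now at (row=0, col=1)
Final: (row=0, col=1), facing East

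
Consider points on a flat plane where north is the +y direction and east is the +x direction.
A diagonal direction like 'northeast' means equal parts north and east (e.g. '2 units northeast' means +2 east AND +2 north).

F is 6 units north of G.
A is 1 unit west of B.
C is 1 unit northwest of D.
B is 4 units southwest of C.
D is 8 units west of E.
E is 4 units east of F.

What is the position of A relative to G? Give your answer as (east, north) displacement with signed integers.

Place G at the origin (east=0, north=0).
  F is 6 units north of G: delta (east=+0, north=+6); F at (east=0, north=6).
  E is 4 units east of F: delta (east=+4, north=+0); E at (east=4, north=6).
  D is 8 units west of E: delta (east=-8, north=+0); D at (east=-4, north=6).
  C is 1 unit northwest of D: delta (east=-1, north=+1); C at (east=-5, north=7).
  B is 4 units southwest of C: delta (east=-4, north=-4); B at (east=-9, north=3).
  A is 1 unit west of B: delta (east=-1, north=+0); A at (east=-10, north=3).
Therefore A relative to G: (east=-10, north=3).

Answer: A is at (east=-10, north=3) relative to G.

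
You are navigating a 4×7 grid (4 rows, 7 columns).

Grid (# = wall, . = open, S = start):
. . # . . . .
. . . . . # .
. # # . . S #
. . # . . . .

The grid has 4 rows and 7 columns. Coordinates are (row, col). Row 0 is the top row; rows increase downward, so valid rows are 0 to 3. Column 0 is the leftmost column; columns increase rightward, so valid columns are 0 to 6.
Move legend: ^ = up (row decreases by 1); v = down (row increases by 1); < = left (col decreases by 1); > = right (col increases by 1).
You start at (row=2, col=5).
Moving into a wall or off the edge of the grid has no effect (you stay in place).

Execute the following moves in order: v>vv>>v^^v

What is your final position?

Start: (row=2, col=5)
  v (down): (row=2, col=5) -> (row=3, col=5)
  > (right): (row=3, col=5) -> (row=3, col=6)
  v (down): blocked, stay at (row=3, col=6)
  v (down): blocked, stay at (row=3, col=6)
  > (right): blocked, stay at (row=3, col=6)
  > (right): blocked, stay at (row=3, col=6)
  v (down): blocked, stay at (row=3, col=6)
  ^ (up): blocked, stay at (row=3, col=6)
  ^ (up): blocked, stay at (row=3, col=6)
  v (down): blocked, stay at (row=3, col=6)
Final: (row=3, col=6)

Answer: Final position: (row=3, col=6)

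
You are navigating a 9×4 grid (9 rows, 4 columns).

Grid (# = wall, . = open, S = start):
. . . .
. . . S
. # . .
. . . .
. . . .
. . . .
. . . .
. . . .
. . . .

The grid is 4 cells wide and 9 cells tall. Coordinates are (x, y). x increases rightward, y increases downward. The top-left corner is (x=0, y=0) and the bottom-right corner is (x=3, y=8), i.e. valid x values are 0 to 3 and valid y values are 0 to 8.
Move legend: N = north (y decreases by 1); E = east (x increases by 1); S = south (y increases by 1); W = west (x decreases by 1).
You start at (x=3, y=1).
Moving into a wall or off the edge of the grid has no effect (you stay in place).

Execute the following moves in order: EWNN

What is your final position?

Answer: Final position: (x=2, y=0)

Derivation:
Start: (x=3, y=1)
  E (east): blocked, stay at (x=3, y=1)
  W (west): (x=3, y=1) -> (x=2, y=1)
  N (north): (x=2, y=1) -> (x=2, y=0)
  N (north): blocked, stay at (x=2, y=0)
Final: (x=2, y=0)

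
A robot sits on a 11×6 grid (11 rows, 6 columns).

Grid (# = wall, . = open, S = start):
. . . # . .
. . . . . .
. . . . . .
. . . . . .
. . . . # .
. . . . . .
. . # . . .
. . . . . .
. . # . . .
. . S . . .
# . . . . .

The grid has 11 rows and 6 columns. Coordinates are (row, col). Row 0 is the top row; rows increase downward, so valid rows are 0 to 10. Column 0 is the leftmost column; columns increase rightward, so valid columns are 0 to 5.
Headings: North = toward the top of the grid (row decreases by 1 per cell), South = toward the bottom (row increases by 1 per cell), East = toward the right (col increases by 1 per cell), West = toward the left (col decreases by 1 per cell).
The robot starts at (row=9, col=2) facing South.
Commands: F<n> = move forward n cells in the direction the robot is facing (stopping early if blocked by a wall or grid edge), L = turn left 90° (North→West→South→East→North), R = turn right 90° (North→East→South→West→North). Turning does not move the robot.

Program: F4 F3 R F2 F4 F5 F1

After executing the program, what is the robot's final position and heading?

Answer: Final position: (row=10, col=1), facing West

Derivation:
Start: (row=9, col=2), facing South
  F4: move forward 1/4 (blocked), now at (row=10, col=2)
  F3: move forward 0/3 (blocked), now at (row=10, col=2)
  R: turn right, now facing West
  F2: move forward 1/2 (blocked), now at (row=10, col=1)
  F4: move forward 0/4 (blocked), now at (row=10, col=1)
  F5: move forward 0/5 (blocked), now at (row=10, col=1)
  F1: move forward 0/1 (blocked), now at (row=10, col=1)
Final: (row=10, col=1), facing West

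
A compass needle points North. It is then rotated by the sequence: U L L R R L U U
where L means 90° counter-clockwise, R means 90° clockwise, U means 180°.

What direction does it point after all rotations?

Answer: Final heading: East

Derivation:
Start: North
  U (U-turn (180°)) -> South
  L (left (90° counter-clockwise)) -> East
  L (left (90° counter-clockwise)) -> North
  R (right (90° clockwise)) -> East
  R (right (90° clockwise)) -> South
  L (left (90° counter-clockwise)) -> East
  U (U-turn (180°)) -> West
  U (U-turn (180°)) -> East
Final: East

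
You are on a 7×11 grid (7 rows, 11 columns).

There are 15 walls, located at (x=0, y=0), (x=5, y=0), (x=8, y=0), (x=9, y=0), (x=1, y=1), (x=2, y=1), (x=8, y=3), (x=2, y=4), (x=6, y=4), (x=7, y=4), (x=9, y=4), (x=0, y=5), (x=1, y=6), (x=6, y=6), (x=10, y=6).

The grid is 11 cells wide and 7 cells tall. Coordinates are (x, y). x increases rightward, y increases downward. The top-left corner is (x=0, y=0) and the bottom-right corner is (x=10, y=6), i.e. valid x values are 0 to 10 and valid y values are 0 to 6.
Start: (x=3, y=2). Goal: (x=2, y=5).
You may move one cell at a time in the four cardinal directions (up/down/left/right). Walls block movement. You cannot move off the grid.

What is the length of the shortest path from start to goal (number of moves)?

Answer: Shortest path length: 4

Derivation:
BFS from (x=3, y=2) until reaching (x=2, y=5):
  Distance 0: (x=3, y=2)
  Distance 1: (x=3, y=1), (x=2, y=2), (x=4, y=2), (x=3, y=3)
  Distance 2: (x=3, y=0), (x=4, y=1), (x=1, y=2), (x=5, y=2), (x=2, y=3), (x=4, y=3), (x=3, y=4)
  Distance 3: (x=2, y=0), (x=4, y=0), (x=5, y=1), (x=0, y=2), (x=6, y=2), (x=1, y=3), (x=5, y=3), (x=4, y=4), (x=3, y=5)
  Distance 4: (x=1, y=0), (x=0, y=1), (x=6, y=1), (x=7, y=2), (x=0, y=3), (x=6, y=3), (x=1, y=4), (x=5, y=4), (x=2, y=5), (x=4, y=5), (x=3, y=6)  <- goal reached here
One shortest path (4 moves): (x=3, y=2) -> (x=3, y=3) -> (x=3, y=4) -> (x=3, y=5) -> (x=2, y=5)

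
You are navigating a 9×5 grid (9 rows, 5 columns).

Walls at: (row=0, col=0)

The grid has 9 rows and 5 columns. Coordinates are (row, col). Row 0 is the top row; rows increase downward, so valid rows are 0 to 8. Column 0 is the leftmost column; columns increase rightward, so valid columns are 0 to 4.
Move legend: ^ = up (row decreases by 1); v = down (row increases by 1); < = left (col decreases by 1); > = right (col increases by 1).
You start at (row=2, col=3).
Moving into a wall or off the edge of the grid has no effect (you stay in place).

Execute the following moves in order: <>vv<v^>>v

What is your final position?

Start: (row=2, col=3)
  < (left): (row=2, col=3) -> (row=2, col=2)
  > (right): (row=2, col=2) -> (row=2, col=3)
  v (down): (row=2, col=3) -> (row=3, col=3)
  v (down): (row=3, col=3) -> (row=4, col=3)
  < (left): (row=4, col=3) -> (row=4, col=2)
  v (down): (row=4, col=2) -> (row=5, col=2)
  ^ (up): (row=5, col=2) -> (row=4, col=2)
  > (right): (row=4, col=2) -> (row=4, col=3)
  > (right): (row=4, col=3) -> (row=4, col=4)
  v (down): (row=4, col=4) -> (row=5, col=4)
Final: (row=5, col=4)

Answer: Final position: (row=5, col=4)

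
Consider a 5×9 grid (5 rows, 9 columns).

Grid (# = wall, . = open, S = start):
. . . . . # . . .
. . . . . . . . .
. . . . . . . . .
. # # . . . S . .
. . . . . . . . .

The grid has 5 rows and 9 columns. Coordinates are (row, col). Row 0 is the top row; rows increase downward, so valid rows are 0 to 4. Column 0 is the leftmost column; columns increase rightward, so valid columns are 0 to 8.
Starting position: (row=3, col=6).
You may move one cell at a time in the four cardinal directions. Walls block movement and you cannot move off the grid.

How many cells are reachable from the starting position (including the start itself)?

Answer: Reachable cells: 42

Derivation:
BFS flood-fill from (row=3, col=6):
  Distance 0: (row=3, col=6)
  Distance 1: (row=2, col=6), (row=3, col=5), (row=3, col=7), (row=4, col=6)
  Distance 2: (row=1, col=6), (row=2, col=5), (row=2, col=7), (row=3, col=4), (row=3, col=8), (row=4, col=5), (row=4, col=7)
  Distance 3: (row=0, col=6), (row=1, col=5), (row=1, col=7), (row=2, col=4), (row=2, col=8), (row=3, col=3), (row=4, col=4), (row=4, col=8)
  Distance 4: (row=0, col=7), (row=1, col=4), (row=1, col=8), (row=2, col=3), (row=4, col=3)
  Distance 5: (row=0, col=4), (row=0, col=8), (row=1, col=3), (row=2, col=2), (row=4, col=2)
  Distance 6: (row=0, col=3), (row=1, col=2), (row=2, col=1), (row=4, col=1)
  Distance 7: (row=0, col=2), (row=1, col=1), (row=2, col=0), (row=4, col=0)
  Distance 8: (row=0, col=1), (row=1, col=0), (row=3, col=0)
  Distance 9: (row=0, col=0)
Total reachable: 42 (grid has 42 open cells total)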